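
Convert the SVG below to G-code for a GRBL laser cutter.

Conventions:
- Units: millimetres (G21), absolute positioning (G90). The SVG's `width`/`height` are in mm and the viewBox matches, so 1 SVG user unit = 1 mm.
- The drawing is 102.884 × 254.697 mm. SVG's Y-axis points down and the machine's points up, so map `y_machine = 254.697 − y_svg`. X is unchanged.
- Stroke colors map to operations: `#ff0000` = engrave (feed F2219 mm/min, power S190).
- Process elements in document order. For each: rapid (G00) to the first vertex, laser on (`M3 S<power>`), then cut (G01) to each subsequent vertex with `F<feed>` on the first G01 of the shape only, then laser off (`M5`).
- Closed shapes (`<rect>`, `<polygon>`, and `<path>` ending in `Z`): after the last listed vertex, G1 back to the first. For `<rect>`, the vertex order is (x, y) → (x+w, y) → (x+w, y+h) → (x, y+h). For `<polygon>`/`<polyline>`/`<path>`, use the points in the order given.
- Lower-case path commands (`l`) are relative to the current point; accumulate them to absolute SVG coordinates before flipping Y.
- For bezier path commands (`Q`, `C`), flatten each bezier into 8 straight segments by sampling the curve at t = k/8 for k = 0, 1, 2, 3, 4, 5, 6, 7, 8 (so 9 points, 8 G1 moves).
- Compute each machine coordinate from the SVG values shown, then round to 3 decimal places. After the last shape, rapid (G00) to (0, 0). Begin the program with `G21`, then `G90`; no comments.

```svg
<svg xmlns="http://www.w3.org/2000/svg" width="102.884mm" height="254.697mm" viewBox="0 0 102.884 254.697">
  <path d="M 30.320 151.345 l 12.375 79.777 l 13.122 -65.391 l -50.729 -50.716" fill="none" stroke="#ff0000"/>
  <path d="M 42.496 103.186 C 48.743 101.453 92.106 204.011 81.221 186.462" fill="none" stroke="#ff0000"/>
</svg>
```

Since the viewBox matches the mm dimensions, user units are millimetres directly. The only transform is the Y-flip y_m = 254.697 − y_svg.

Shape 1 is a open polyline drawn with `<path>`. Its stroke #ff0000 means engrave at S190, F2219. After flipping Y the toolpath is (30.320,103.352) → (42.695,23.575) → (55.817,88.966) → (5.088,139.682).

Shape 2 is a cubic bezier drawn with `<path>`. Its stroke #ff0000 means engrave at S190, F2219. After flipping Y the toolpath is (42.496,151.511) → (46.400,147.711) → (52.713,136.762) → (60.364,121.296) → (68.283,103.942) → (75.399,87.329) → (80.641,74.087) → (82.938,66.846) → (81.221,68.235).

G21
G90
G00 X30.320 Y103.352
M3 S190
G01 X42.695 Y23.575 F2219
G01 X55.817 Y88.966
G01 X5.088 Y139.682
M5
G00 X42.496 Y151.511
M3 S190
G01 X46.400 Y147.711 F2219
G01 X52.713 Y136.762
G01 X60.364 Y121.296
G01 X68.283 Y103.942
G01 X75.399 Y87.329
G01 X80.641 Y74.087
G01 X82.938 Y66.846
G01 X81.221 Y68.235
M5
G00 X0.000 Y0.000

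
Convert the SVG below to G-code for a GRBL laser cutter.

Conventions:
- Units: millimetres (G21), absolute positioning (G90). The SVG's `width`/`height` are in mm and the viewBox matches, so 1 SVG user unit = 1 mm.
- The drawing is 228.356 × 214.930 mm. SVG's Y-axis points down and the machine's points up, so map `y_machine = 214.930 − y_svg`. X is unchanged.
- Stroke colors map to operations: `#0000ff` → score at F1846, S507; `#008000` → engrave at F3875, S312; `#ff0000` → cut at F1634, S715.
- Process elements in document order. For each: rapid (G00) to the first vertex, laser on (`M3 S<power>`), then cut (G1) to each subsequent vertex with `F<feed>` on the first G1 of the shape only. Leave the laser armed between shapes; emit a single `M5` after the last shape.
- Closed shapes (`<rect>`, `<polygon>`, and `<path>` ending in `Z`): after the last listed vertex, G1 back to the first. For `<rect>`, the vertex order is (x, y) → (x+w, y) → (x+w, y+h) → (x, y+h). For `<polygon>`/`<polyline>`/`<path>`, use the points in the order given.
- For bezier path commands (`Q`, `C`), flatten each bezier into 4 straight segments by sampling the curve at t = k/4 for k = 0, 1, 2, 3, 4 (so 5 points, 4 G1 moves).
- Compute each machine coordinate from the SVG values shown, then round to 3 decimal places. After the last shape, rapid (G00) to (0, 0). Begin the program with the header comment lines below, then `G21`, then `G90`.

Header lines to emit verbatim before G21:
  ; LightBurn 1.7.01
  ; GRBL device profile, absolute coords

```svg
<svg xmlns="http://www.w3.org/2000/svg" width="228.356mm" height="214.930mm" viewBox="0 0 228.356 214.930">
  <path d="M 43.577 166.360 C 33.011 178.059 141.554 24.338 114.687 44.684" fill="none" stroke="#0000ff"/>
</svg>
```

; LightBurn 1.7.01
; GRBL device profile, absolute coords
G21
G90
G00 X43.577 Y48.570
M3 S507
G1 X54.009 Y65.508 F1846
G1 X85.245 Y112.651
G1 X113.425 Y158.172
G1 X114.687 Y170.246
M5
G00 X0.000 Y0.000

1 u = 1 mm; y_m = 214.930 − y.

[1] `<path>` cubic bezier, #0000ff→score S507 F1846: (43.577,48.570) → (54.009,65.508) → (85.245,112.651) → (113.425,158.172) → (114.687,170.246)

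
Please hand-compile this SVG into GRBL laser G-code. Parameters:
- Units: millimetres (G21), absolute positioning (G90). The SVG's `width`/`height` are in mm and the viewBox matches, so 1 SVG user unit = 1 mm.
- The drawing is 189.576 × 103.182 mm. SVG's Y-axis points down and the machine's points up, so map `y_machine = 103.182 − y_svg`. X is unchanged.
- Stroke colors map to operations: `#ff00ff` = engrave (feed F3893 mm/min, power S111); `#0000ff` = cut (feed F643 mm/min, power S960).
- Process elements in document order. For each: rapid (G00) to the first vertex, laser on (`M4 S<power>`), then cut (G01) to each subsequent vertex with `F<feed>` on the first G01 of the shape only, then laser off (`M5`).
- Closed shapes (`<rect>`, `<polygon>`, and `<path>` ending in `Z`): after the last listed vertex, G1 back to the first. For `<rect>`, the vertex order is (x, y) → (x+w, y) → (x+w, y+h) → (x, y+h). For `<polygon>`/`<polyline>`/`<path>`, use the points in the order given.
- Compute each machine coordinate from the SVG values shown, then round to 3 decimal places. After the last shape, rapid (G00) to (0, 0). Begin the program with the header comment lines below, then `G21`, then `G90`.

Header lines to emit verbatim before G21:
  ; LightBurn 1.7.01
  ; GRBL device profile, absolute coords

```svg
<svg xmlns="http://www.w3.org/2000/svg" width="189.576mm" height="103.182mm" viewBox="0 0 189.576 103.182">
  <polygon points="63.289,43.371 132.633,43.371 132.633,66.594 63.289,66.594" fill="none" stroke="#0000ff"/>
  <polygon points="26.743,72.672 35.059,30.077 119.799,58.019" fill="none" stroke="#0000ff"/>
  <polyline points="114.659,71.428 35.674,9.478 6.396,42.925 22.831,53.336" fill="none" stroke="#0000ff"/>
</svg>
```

1 u = 1 mm; y_m = 103.182 − y.

[1] `<polygon>` rectangle, #0000ff→cut S960 F643: (63.289,59.811) → (132.633,59.811) → (132.633,36.588) → (63.289,36.588) → (63.289,59.811) (closed)

[2] `<polygon>` closed polygon, #0000ff→cut S960 F643: (26.743,30.510) → (35.059,73.105) → (119.799,45.163) → (26.743,30.510) (closed)

[3] `<polyline>` open polyline, #0000ff→cut S960 F643: (114.659,31.754) → (35.674,93.704) → (6.396,60.257) → (22.831,49.846)

; LightBurn 1.7.01
; GRBL device profile, absolute coords
G21
G90
G00 X63.289 Y59.811
M4 S960
G01 X132.633 Y59.811 F643
G01 X132.633 Y36.588
G01 X63.289 Y36.588
G01 X63.289 Y59.811
M5
G00 X26.743 Y30.510
M4 S960
G01 X35.059 Y73.105 F643
G01 X119.799 Y45.163
G01 X26.743 Y30.510
M5
G00 X114.659 Y31.754
M4 S960
G01 X35.674 Y93.704 F643
G01 X6.396 Y60.257
G01 X22.831 Y49.846
M5
G00 X0.000 Y0.000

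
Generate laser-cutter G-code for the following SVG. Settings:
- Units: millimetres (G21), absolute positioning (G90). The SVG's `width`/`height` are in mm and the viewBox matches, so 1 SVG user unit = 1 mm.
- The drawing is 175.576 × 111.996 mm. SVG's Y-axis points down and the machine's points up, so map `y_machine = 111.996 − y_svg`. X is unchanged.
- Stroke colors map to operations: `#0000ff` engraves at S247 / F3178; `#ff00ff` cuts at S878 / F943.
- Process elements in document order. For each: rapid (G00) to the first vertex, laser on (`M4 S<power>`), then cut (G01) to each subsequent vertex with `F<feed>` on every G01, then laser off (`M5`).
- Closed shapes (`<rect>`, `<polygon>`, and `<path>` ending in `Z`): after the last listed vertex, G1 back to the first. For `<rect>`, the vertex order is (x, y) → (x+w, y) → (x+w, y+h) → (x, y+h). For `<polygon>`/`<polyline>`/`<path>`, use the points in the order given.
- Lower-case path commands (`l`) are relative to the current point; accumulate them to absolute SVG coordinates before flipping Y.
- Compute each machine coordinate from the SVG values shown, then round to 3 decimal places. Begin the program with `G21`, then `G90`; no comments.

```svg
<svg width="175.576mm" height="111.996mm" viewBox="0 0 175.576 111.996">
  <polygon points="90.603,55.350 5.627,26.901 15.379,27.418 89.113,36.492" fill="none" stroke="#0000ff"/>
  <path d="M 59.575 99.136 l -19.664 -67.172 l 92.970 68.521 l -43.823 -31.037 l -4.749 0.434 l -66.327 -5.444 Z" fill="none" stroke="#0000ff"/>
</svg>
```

Since the viewBox matches the mm dimensions, user units are millimetres directly. The only transform is the Y-flip y_m = 111.996 − y_svg.

Shape 1 is a closed polygon drawn with `<polygon>`. Its stroke #0000ff means engrave at S247, F3178. After flipping Y the toolpath is (90.603,56.646) → (5.627,85.095) → (15.379,84.578) → (89.113,75.504) → (90.603,56.646), returning to the start.

Shape 2 is a closed polygon drawn with `<path>`. Its stroke #0000ff means engrave at S247, F3178. After flipping Y the toolpath is (59.575,12.860) → (39.911,80.032) → (132.881,11.511) → (89.058,42.548) → (84.309,42.114) → (17.982,47.558) → (59.575,12.860), returning to the start.

G21
G90
G00 X90.603 Y56.646
M4 S247
G01 X5.627 Y85.095 F3178
G01 X15.379 Y84.578 F3178
G01 X89.113 Y75.504 F3178
G01 X90.603 Y56.646 F3178
M5
G00 X59.575 Y12.860
M4 S247
G01 X39.911 Y80.032 F3178
G01 X132.881 Y11.511 F3178
G01 X89.058 Y42.548 F3178
G01 X84.309 Y42.114 F3178
G01 X17.982 Y47.558 F3178
G01 X59.575 Y12.860 F3178
M5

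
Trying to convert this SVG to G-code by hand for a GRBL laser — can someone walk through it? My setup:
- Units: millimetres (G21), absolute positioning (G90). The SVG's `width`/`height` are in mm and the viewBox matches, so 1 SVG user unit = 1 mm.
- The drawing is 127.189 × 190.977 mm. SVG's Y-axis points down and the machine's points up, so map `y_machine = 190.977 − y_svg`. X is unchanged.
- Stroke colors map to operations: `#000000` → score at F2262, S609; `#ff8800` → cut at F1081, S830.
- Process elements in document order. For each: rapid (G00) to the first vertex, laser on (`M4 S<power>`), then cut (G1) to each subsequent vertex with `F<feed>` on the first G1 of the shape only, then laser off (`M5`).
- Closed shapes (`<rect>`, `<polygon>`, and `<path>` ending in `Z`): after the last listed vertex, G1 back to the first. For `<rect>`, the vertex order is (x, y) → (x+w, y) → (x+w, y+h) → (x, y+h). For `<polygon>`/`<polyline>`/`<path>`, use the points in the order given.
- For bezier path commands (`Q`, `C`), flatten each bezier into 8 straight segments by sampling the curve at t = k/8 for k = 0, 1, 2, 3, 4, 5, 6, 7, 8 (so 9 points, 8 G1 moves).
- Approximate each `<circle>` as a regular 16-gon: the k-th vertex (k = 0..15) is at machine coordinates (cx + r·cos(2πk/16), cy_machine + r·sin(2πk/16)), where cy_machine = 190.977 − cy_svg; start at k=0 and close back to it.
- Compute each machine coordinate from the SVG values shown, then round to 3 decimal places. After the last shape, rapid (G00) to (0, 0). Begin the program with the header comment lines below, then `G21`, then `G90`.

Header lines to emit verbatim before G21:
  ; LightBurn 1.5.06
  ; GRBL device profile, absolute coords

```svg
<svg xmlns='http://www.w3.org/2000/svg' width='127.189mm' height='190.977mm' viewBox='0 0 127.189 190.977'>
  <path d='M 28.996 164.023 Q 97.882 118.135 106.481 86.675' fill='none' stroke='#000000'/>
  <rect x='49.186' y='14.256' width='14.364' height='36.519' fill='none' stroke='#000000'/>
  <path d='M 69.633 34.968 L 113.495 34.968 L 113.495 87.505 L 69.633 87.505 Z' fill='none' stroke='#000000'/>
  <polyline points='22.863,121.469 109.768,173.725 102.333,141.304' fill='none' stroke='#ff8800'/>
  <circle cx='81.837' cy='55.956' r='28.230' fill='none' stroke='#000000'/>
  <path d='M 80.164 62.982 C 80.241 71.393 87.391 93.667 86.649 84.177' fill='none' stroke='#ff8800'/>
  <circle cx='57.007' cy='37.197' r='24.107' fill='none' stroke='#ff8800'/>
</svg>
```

Since the viewBox matches the mm dimensions, user units are millimetres directly. The only transform is the Y-flip y_m = 190.977 − y_svg.

Shape 1 is a quadratic bezier drawn with `<path>`. Its stroke #000000 means score at S609, F2262. After flipping Y the toolpath is (28.996,26.954) → (45.276,38.201) → (59.671,48.996) → (72.183,59.341) → (82.810,69.235) → (91.554,78.678) → (98.414,87.670) → (103.389,96.212) → (106.481,104.302).

Shape 2 is a rectangle drawn with `<rect>`. Its stroke #000000 means score at S609, F2262. After flipping Y the toolpath is (49.186,176.721) → (63.550,176.721) → (63.550,140.202) → (49.186,140.202) → (49.186,176.721), returning to the start.

Shape 3 is a rectangle drawn with `<path>`. Its stroke #000000 means score at S609, F2262. After flipping Y the toolpath is (69.633,156.009) → (113.495,156.009) → (113.495,103.472) → (69.633,103.472) → (69.633,156.009), returning to the start.

Shape 4 is a open polyline drawn with `<polyline>`. Its stroke #ff8800 means cut at S830, F1081. After flipping Y the toolpath is (22.863,69.508) → (109.768,17.252) → (102.333,49.673).

Shape 5 is a circle drawn with `<circle>`. Its stroke #000000 means score at S609, F2262. After flipping Y the toolpath is (110.067,135.021) → (107.918,145.824) → (101.799,154.983) → (92.640,161.102) → (81.837,163.251) → (71.034,161.102) → (61.875,154.983) → (55.756,145.824) → (53.607,135.021) → (55.756,124.218) → (61.875,115.059) → (71.034,108.940) → (81.837,106.791) → (92.640,108.940) → (101.799,115.059) → (107.918,124.218) → (110.067,135.021), returning to the start.

Shape 6 is a cubic bezier drawn with `<path>`. Its stroke #ff8800 means cut at S830, F1081. After flipping Y the toolpath is (80.164,127.995) → (80.495,124.280) → (81.314,119.800) → (82.445,115.090) → (83.714,110.685) → (84.943,107.118) → (85.960,104.925) → (86.587,104.641) → (86.649,106.800).

Shape 7 is a circle drawn with `<circle>`. Its stroke #ff8800 means cut at S830, F1081. After flipping Y the toolpath is (81.114,153.780) → (79.279,163.005) → (74.053,170.826) → (66.232,176.052) → (57.007,177.887) → (47.782,176.052) → (39.961,170.826) → (34.735,163.005) → (32.900,153.780) → (34.735,144.555) → (39.961,136.734) → (47.782,131.508) → (57.007,129.673) → (66.232,131.508) → (74.053,136.734) → (79.279,144.555) → (81.114,153.780), returning to the start.

; LightBurn 1.5.06
; GRBL device profile, absolute coords
G21
G90
G00 X28.996 Y26.954
M4 S609
G1 X45.276 Y38.201 F2262
G1 X59.671 Y48.996
G1 X72.183 Y59.341
G1 X82.810 Y69.235
G1 X91.554 Y78.678
G1 X98.414 Y87.670
G1 X103.389 Y96.212
G1 X106.481 Y104.302
M5
G00 X49.186 Y176.721
M4 S609
G1 X63.550 Y176.721 F2262
G1 X63.550 Y140.202
G1 X49.186 Y140.202
G1 X49.186 Y176.721
M5
G00 X69.633 Y156.009
M4 S609
G1 X113.495 Y156.009 F2262
G1 X113.495 Y103.472
G1 X69.633 Y103.472
G1 X69.633 Y156.009
M5
G00 X22.863 Y69.508
M4 S830
G1 X109.768 Y17.252 F1081
G1 X102.333 Y49.673
M5
G00 X110.067 Y135.021
M4 S609
G1 X107.918 Y145.824 F2262
G1 X101.799 Y154.983
G1 X92.640 Y161.102
G1 X81.837 Y163.251
G1 X71.034 Y161.102
G1 X61.875 Y154.983
G1 X55.756 Y145.824
G1 X53.607 Y135.021
G1 X55.756 Y124.218
G1 X61.875 Y115.059
G1 X71.034 Y108.940
G1 X81.837 Y106.791
G1 X92.640 Y108.940
G1 X101.799 Y115.059
G1 X107.918 Y124.218
G1 X110.067 Y135.021
M5
G00 X80.164 Y127.995
M4 S830
G1 X80.495 Y124.280 F1081
G1 X81.314 Y119.800
G1 X82.445 Y115.090
G1 X83.714 Y110.685
G1 X84.943 Y107.118
G1 X85.960 Y104.925
G1 X86.587 Y104.641
G1 X86.649 Y106.800
M5
G00 X81.114 Y153.780
M4 S830
G1 X79.279 Y163.005 F1081
G1 X74.053 Y170.826
G1 X66.232 Y176.052
G1 X57.007 Y177.887
G1 X47.782 Y176.052
G1 X39.961 Y170.826
G1 X34.735 Y163.005
G1 X32.900 Y153.780
G1 X34.735 Y144.555
G1 X39.961 Y136.734
G1 X47.782 Y131.508
G1 X57.007 Y129.673
G1 X66.232 Y131.508
G1 X74.053 Y136.734
G1 X79.279 Y144.555
G1 X81.114 Y153.780
M5
G00 X0.000 Y0.000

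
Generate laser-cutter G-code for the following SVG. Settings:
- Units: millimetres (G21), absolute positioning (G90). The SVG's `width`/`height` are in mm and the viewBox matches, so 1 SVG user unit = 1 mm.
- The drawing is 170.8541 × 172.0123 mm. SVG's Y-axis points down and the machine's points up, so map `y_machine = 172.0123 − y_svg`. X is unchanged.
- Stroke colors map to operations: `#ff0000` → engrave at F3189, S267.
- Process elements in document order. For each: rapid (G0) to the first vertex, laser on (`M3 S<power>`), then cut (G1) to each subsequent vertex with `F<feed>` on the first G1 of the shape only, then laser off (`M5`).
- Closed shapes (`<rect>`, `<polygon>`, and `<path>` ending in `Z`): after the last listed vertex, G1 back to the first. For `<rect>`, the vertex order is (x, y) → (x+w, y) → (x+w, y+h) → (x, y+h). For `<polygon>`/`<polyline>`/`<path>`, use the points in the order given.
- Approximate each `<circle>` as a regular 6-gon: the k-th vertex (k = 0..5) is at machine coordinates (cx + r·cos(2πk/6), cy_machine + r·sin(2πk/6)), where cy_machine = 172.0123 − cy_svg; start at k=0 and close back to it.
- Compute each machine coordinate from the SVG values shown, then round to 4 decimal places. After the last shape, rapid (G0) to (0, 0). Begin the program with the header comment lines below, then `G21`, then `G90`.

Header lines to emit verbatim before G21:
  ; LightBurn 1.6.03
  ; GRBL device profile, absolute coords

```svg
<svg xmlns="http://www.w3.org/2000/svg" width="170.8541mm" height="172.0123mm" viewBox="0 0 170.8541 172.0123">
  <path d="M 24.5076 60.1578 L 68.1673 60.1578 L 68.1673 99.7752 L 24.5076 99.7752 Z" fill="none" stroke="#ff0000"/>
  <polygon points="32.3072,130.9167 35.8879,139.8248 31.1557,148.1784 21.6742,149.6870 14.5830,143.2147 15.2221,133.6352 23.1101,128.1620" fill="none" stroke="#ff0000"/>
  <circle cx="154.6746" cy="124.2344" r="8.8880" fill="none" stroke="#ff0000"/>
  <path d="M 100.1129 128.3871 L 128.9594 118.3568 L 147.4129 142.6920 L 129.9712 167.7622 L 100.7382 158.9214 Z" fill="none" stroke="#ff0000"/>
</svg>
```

; LightBurn 1.6.03
; GRBL device profile, absolute coords
G21
G90
G0 X24.5076 Y111.8545
M3 S267
G1 X68.1673 Y111.8545 F3189
G1 X68.1673 Y72.2371
G1 X24.5076 Y72.2371
G1 X24.5076 Y111.8545
M5
G0 X32.3072 Y41.0956
M3 S267
G1 X35.8879 Y32.1875 F3189
G1 X31.1557 Y23.8339
G1 X21.6742 Y22.3253
G1 X14.5830 Y28.7976
G1 X15.2221 Y38.3771
G1 X23.1101 Y43.8503
G1 X32.3072 Y41.0956
M5
G0 X163.5626 Y47.7779
M3 S267
G1 X159.1186 Y55.4751 F3189
G1 X150.2306 Y55.4751
G1 X145.7866 Y47.7779
G1 X150.2306 Y40.0807
G1 X159.1186 Y40.0807
G1 X163.5626 Y47.7779
M5
G0 X100.1129 Y43.6252
M3 S267
G1 X128.9594 Y53.6555 F3189
G1 X147.4129 Y29.3203
G1 X129.9712 Y4.2501
G1 X100.7382 Y13.0909
G1 X100.1129 Y43.6252
M5
G0 X0.0000 Y0.0000

viewBox `0 0 170.8541 172.0123` with mm width/height → 1 unit = 1 mm. Flip: y_m = 172.0123 − y_svg.

**Shape 1** — `<path>` rectangle, stroke `#ff0000` → engrave (S267, F3189). Machine vertices: (24.5076,111.8545) → (68.1673,111.8545) → (68.1673,72.2371) → (24.5076,72.2371) → (24.5076,111.8545). Closed: final G1 returns to the first vertex.

**Shape 2** — `<polygon>` regular polygon, stroke `#ff0000` → engrave (S267, F3189). Machine vertices: (32.3072,41.0956) → (35.8879,32.1875) → (31.1557,23.8339) → (21.6742,22.3253) → (14.5830,28.7976) → (15.2221,38.3771) → (23.1101,43.8503) → (32.3072,41.0956). Closed: final G1 returns to the first vertex.

**Shape 3** — `<circle>` circle, stroke `#ff0000` → engrave (S267, F3189). Machine vertices: (163.5626,47.7779) → (159.1186,55.4751) → (150.2306,55.4751) → (145.7866,47.7779) → (150.2306,40.0807) → (159.1186,40.0807) → (163.5626,47.7779). Closed: final G1 returns to the first vertex.

**Shape 4** — `<path>` regular polygon, stroke `#ff0000` → engrave (S267, F3189). Machine vertices: (100.1129,43.6252) → (128.9594,53.6555) → (147.4129,29.3203) → (129.9712,4.2501) → (100.7382,13.0909) → (100.1129,43.6252). Closed: final G1 returns to the first vertex.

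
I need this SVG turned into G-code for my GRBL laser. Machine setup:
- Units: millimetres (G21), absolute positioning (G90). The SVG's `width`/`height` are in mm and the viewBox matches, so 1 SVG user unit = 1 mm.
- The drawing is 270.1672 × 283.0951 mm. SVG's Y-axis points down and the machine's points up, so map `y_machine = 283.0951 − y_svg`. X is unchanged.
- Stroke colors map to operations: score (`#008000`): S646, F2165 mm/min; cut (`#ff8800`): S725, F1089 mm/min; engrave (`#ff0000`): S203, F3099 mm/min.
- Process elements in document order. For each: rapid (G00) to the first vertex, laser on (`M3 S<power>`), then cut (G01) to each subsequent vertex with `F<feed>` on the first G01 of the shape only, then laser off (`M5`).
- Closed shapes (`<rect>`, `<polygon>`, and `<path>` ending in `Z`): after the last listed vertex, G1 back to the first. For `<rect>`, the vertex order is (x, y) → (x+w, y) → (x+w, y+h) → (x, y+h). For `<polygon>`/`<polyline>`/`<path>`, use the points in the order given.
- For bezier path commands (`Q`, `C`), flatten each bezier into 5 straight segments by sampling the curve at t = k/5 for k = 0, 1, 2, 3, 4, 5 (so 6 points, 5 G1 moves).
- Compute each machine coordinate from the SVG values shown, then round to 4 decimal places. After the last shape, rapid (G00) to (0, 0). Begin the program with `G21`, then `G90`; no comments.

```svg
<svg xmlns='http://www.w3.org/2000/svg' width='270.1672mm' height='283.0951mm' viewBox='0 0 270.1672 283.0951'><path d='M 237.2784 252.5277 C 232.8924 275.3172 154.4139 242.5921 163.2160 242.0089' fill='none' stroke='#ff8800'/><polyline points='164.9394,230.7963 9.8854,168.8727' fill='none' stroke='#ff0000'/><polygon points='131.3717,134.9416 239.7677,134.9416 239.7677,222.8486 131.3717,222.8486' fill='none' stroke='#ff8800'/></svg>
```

Since the viewBox matches the mm dimensions, user units are millimetres directly. The only transform is the Y-flip y_m = 283.0951 − y_svg.

Shape 1 is a cubic bezier drawn with `<path>`. Its stroke #ff8800 means cut at S725, F1089. After flipping Y the toolpath is (237.2784,30.5674) → (227.0467,22.8542) → (206.7787,24.2570) → (184.2203,30.5683) → (167.1174,37.5805) → (163.2160,41.0862).

Shape 2 is a line segment drawn with `<polyline>`. Its stroke #ff0000 means engrave at S203, F3099. After flipping Y the toolpath is (164.9394,52.2988) → (9.8854,114.2224).

Shape 3 is a rectangle drawn with `<polygon>`. Its stroke #ff8800 means cut at S725, F1089. After flipping Y the toolpath is (131.3717,148.1535) → (239.7677,148.1535) → (239.7677,60.2465) → (131.3717,60.2465) → (131.3717,148.1535), returning to the start.

G21
G90
G00 X237.2784 Y30.5674
M3 S725
G01 X227.0467 Y22.8542 F1089
G01 X206.7787 Y24.2570
G01 X184.2203 Y30.5683
G01 X167.1174 Y37.5805
G01 X163.2160 Y41.0862
M5
G00 X164.9394 Y52.2988
M3 S203
G01 X9.8854 Y114.2224 F3099
M5
G00 X131.3717 Y148.1535
M3 S725
G01 X239.7677 Y148.1535 F1089
G01 X239.7677 Y60.2465
G01 X131.3717 Y60.2465
G01 X131.3717 Y148.1535
M5
G00 X0.0000 Y0.0000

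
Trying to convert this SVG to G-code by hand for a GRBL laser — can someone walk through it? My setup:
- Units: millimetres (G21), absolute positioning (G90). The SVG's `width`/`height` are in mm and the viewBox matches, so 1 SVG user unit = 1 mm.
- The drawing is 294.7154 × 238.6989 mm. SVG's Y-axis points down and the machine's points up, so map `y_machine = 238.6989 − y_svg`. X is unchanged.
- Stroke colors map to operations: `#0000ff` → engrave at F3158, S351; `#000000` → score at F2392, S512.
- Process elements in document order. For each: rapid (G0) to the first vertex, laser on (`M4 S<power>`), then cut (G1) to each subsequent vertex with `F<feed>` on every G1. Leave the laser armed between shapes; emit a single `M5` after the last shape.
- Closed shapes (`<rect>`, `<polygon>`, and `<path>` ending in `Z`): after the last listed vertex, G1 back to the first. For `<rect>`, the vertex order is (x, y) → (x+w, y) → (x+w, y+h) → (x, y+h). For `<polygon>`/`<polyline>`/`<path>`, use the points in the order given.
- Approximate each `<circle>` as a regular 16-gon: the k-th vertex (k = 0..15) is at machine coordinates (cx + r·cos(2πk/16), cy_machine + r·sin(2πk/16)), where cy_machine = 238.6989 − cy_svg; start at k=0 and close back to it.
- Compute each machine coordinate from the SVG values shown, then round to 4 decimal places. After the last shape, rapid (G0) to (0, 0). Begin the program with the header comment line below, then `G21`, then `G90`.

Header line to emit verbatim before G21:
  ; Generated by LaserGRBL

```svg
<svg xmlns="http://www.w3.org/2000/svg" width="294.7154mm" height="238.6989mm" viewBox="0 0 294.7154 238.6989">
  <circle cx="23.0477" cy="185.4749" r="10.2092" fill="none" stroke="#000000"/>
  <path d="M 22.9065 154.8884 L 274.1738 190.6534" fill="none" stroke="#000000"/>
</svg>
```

viewBox `0 0 294.7154 238.6989` with mm width/height → 1 unit = 1 mm. Flip: y_m = 238.6989 − y_svg.

**Shape 1** — `<circle>` circle, stroke `#000000` → score (S512, F2392). Machine vertices: (33.2569,53.2240) → (32.4798,57.1309) → (30.2667,60.4430) → (26.9546,62.6561) → (23.0477,63.4332) → (19.1408,62.6561) → (15.8287,60.4430) → (13.6156,57.1309) → (12.8385,53.2240) → (13.6156,49.3171) → (15.8287,46.0050) → (19.1408,43.7919) → (23.0477,43.0148) → (26.9546,43.7919) → (30.2667,46.0050) → (32.4798,49.3171) → (33.2569,53.2240). Closed: final G1 returns to the first vertex.

**Shape 2** — `<path>` line segment, stroke `#000000` → score (S512, F2392). Machine vertices: (22.9065,83.8105) → (274.1738,48.0455). Open path.

; Generated by LaserGRBL
G21
G90
G0 X33.2569 Y53.2240
M4 S512
G1 X32.4798 Y57.1309 F2392
G1 X30.2667 Y60.4430 F2392
G1 X26.9546 Y62.6561 F2392
G1 X23.0477 Y63.4332 F2392
G1 X19.1408 Y62.6561 F2392
G1 X15.8287 Y60.4430 F2392
G1 X13.6156 Y57.1309 F2392
G1 X12.8385 Y53.2240 F2392
G1 X13.6156 Y49.3171 F2392
G1 X15.8287 Y46.0050 F2392
G1 X19.1408 Y43.7919 F2392
G1 X23.0477 Y43.0148 F2392
G1 X26.9546 Y43.7919 F2392
G1 X30.2667 Y46.0050 F2392
G1 X32.4798 Y49.3171 F2392
G1 X33.2569 Y53.2240 F2392
G0 X22.9065 Y83.8105
M4 S512
G1 X274.1738 Y48.0455 F2392
M5
G0 X0.0000 Y0.0000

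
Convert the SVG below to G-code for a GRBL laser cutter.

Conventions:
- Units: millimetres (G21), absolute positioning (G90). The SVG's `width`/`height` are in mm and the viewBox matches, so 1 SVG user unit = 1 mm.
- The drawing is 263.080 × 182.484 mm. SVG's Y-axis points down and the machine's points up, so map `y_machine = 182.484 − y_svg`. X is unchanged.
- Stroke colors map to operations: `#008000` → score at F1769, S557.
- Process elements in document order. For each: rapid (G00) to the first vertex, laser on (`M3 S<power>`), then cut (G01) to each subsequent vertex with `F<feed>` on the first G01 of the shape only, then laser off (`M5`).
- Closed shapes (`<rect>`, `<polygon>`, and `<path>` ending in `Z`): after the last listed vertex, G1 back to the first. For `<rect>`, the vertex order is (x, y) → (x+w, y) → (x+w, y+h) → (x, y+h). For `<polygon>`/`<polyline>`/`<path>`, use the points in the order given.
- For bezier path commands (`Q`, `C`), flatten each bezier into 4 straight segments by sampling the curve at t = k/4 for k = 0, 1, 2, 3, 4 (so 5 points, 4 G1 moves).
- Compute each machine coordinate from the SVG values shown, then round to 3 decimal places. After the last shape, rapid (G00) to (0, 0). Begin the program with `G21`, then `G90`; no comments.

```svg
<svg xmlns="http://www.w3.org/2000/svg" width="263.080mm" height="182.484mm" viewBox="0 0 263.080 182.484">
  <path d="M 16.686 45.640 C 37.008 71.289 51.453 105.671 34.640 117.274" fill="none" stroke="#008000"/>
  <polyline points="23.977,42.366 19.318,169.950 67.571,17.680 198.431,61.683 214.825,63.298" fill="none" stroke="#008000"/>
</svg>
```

G21
G90
G00 X16.686 Y136.844
M3 S557
G01 X30.429 Y116.462 F1769
G01 X39.589 Y95.760
G01 X41.785 Y77.691
G01 X34.640 Y65.210
M5
G00 X23.977 Y140.118
M3 S557
G01 X19.318 Y12.534 F1769
G01 X67.571 Y164.804
G01 X198.431 Y120.801
G01 X214.825 Y119.186
M5
G00 X0.000 Y0.000

Since the viewBox matches the mm dimensions, user units are millimetres directly. The only transform is the Y-flip y_m = 182.484 − y_svg.

Shape 1 is a cubic bezier drawn with `<path>`. Its stroke #008000 means score at S557, F1769. After flipping Y the toolpath is (16.686,136.844) → (30.429,116.462) → (39.589,95.760) → (41.785,77.691) → (34.640,65.210).

Shape 2 is a open polyline drawn with `<polyline>`. Its stroke #008000 means score at S557, F1769. After flipping Y the toolpath is (23.977,140.118) → (19.318,12.534) → (67.571,164.804) → (198.431,120.801) → (214.825,119.186).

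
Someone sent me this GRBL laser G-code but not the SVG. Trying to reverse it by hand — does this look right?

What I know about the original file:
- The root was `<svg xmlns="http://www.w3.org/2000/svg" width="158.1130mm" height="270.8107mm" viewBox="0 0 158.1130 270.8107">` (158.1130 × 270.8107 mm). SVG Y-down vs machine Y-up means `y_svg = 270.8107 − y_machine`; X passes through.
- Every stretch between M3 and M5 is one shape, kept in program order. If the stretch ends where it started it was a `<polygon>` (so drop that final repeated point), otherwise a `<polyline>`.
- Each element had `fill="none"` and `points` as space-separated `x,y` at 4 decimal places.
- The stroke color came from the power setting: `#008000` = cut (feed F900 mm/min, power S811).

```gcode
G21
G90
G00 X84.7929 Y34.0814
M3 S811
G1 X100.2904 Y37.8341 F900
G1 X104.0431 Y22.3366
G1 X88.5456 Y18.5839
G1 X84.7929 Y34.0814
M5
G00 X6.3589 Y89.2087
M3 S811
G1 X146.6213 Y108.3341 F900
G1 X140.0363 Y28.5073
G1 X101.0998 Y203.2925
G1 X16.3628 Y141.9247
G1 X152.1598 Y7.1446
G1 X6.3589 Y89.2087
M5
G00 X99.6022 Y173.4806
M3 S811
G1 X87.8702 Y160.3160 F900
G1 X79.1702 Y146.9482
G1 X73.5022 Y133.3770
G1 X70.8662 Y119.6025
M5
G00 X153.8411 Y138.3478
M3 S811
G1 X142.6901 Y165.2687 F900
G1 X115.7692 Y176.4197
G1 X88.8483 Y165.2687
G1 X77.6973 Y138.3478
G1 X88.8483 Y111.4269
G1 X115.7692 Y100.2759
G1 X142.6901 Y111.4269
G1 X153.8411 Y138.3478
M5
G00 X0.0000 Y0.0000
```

Machine Y-up, SVG Y-down with viewBox height 270.8107, so y_svg = 270.8107 − y_machine; X carries over. Every run uses S811, so all elements get stroke `#008000` (cut).

Run 1: The run returns to its start, so emit a `<polygon>` with points (Y-flipped): 84.7929,236.7293 100.2904,232.9766 104.0431,248.4741 88.5456,252.2268.

Run 2: The run returns to its start, so emit a `<polygon>` with points (Y-flipped): 6.3589,181.6020 146.6213,162.4766 140.0363,242.3034 101.0998,67.5182 16.3628,128.8860 152.1598,263.6661.

Run 3: The run is open, so emit a `<polyline>` with points (Y-flipped): 99.6022,97.3301 87.8702,110.4947 79.1702,123.8625 73.5022,137.4337 70.8662,151.2082.

Run 4: The run returns to its start, so emit a `<polygon>` with points (Y-flipped): 153.8411,132.4629 142.6901,105.5420 115.7692,94.3910 88.8483,105.5420 77.6973,132.4629 88.8483,159.3838 115.7692,170.5348 142.6901,159.3838.

<svg xmlns="http://www.w3.org/2000/svg" width="158.1130mm" height="270.8107mm" viewBox="0 0 158.1130 270.8107">
  <polygon points="84.7929,236.7293 100.2904,232.9766 104.0431,248.4741 88.5456,252.2268" fill="none" stroke="#008000"/>
  <polygon points="6.3589,181.6020 146.6213,162.4766 140.0363,242.3034 101.0998,67.5182 16.3628,128.8860 152.1598,263.6661" fill="none" stroke="#008000"/>
  <polyline points="99.6022,97.3301 87.8702,110.4947 79.1702,123.8625 73.5022,137.4337 70.8662,151.2082" fill="none" stroke="#008000"/>
  <polygon points="153.8411,132.4629 142.6901,105.5420 115.7692,94.3910 88.8483,105.5420 77.6973,132.4629 88.8483,159.3838 115.7692,170.5348 142.6901,159.3838" fill="none" stroke="#008000"/>
</svg>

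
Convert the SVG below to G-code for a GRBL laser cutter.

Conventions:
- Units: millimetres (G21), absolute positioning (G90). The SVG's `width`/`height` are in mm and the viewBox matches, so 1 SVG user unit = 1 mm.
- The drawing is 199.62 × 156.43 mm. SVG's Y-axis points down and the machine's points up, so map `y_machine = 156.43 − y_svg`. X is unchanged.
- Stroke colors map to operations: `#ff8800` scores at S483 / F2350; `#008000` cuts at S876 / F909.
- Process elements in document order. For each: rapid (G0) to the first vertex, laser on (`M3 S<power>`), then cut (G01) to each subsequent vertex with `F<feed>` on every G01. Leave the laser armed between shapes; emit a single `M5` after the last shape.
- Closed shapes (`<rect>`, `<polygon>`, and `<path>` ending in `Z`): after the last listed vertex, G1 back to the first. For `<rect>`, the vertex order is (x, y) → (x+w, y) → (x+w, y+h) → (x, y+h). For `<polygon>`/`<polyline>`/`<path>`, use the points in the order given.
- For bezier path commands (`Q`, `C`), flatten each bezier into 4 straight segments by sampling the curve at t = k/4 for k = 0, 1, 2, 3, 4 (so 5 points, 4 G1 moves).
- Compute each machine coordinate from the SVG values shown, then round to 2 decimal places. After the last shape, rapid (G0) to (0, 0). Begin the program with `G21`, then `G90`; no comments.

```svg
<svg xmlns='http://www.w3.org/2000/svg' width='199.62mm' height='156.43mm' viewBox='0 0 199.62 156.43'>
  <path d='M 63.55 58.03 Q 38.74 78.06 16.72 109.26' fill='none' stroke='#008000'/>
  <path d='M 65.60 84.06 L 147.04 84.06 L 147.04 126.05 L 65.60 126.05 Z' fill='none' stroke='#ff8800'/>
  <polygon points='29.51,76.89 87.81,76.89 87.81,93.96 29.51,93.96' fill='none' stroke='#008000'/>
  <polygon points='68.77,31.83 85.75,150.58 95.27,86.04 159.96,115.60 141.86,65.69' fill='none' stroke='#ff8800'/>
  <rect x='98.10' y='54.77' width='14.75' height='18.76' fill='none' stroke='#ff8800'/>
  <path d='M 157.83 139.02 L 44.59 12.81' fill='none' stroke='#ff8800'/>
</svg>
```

viewBox `0 0 199.62 156.43` with mm width/height → 1 unit = 1 mm. Flip: y_m = 156.43 − y_svg.

**Shape 1** — `<path>` quadratic bezier, stroke `#008000` → cut (S876, F909). Control points (SVG): P0=(63.55,58.03), P1=(38.74,78.06), P2=(16.72,109.26); sampled at t=k/4. Machine vertices: (63.55,98.40) → (51.32,87.69) → (39.44,75.58) → (27.90,62.07) → (16.72,47.17). Open path.

**Shape 2** — `<path>` rectangle, stroke `#ff8800` → score (S483, F2350). Machine vertices: (65.60,72.37) → (147.04,72.37) → (147.04,30.38) → (65.60,30.38) → (65.60,72.37). Closed: final G1 returns to the first vertex.

**Shape 3** — `<polygon>` rectangle, stroke `#008000` → cut (S876, F909). Machine vertices: (29.51,79.54) → (87.81,79.54) → (87.81,62.47) → (29.51,62.47) → (29.51,79.54). Closed: final G1 returns to the first vertex.

**Shape 4** — `<polygon>` closed polygon, stroke `#ff8800` → score (S483, F2350). Machine vertices: (68.77,124.60) → (85.75,5.85) → (95.27,70.39) → (159.96,40.83) → (141.86,90.74) → (68.77,124.60). Closed: final G1 returns to the first vertex.

**Shape 5** — `<rect>` rectangle, stroke `#ff8800` → score (S483, F2350). Machine vertices: (98.10,101.66) → (112.85,101.66) → (112.85,82.90) → (98.10,82.90) → (98.10,101.66). Closed: final G1 returns to the first vertex.

**Shape 6** — `<path>` line segment, stroke `#ff8800` → score (S483, F2350). Machine vertices: (157.83,17.41) → (44.59,143.62). Open path.

G21
G90
G0 X63.55 Y98.40
M3 S876
G01 X51.32 Y87.69 F909
G01 X39.44 Y75.58 F909
G01 X27.90 Y62.07 F909
G01 X16.72 Y47.17 F909
G0 X65.60 Y72.37
M3 S483
G01 X147.04 Y72.37 F2350
G01 X147.04 Y30.38 F2350
G01 X65.60 Y30.38 F2350
G01 X65.60 Y72.37 F2350
G0 X29.51 Y79.54
M3 S876
G01 X87.81 Y79.54 F909
G01 X87.81 Y62.47 F909
G01 X29.51 Y62.47 F909
G01 X29.51 Y79.54 F909
G0 X68.77 Y124.60
M3 S483
G01 X85.75 Y5.85 F2350
G01 X95.27 Y70.39 F2350
G01 X159.96 Y40.83 F2350
G01 X141.86 Y90.74 F2350
G01 X68.77 Y124.60 F2350
G0 X98.10 Y101.66
M3 S483
G01 X112.85 Y101.66 F2350
G01 X112.85 Y82.90 F2350
G01 X98.10 Y82.90 F2350
G01 X98.10 Y101.66 F2350
G0 X157.83 Y17.41
M3 S483
G01 X44.59 Y143.62 F2350
M5
G0 X0.00 Y0.00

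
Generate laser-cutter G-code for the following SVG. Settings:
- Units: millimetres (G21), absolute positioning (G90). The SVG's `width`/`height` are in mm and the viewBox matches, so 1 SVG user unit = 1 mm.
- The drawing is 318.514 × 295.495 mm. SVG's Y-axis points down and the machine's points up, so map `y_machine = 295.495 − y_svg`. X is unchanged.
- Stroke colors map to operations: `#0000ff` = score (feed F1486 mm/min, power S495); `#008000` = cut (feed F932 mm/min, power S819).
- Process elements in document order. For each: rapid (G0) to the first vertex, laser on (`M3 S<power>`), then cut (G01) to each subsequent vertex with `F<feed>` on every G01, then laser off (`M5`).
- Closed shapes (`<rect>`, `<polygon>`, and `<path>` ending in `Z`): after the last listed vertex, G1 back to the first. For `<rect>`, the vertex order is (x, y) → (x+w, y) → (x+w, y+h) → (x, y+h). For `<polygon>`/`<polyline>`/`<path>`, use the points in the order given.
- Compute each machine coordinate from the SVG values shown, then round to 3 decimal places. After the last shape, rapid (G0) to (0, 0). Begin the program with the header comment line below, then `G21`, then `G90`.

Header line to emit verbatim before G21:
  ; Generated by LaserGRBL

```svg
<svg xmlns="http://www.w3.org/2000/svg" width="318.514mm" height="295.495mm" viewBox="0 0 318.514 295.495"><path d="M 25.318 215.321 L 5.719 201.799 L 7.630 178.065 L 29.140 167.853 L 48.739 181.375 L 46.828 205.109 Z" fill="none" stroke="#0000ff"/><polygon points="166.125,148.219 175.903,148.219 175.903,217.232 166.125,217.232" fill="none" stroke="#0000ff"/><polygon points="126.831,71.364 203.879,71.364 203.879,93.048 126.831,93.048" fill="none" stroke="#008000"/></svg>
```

1 u = 1 mm; y_m = 295.495 − y.

[1] `<path>` regular polygon, #0000ff→score S495 F1486: (25.318,80.174) → (5.719,93.696) → (7.630,117.430) → (29.140,127.642) → (48.739,114.120) → (46.828,90.386) → (25.318,80.174) (closed)

[2] `<polygon>` rectangle, #0000ff→score S495 F1486: (166.125,147.276) → (175.903,147.276) → (175.903,78.263) → (166.125,78.263) → (166.125,147.276) (closed)

[3] `<polygon>` rectangle, #008000→cut S819 F932: (126.831,224.131) → (203.879,224.131) → (203.879,202.447) → (126.831,202.447) → (126.831,224.131) (closed)

; Generated by LaserGRBL
G21
G90
G0 X25.318 Y80.174
M3 S495
G01 X5.719 Y93.696 F1486
G01 X7.630 Y117.430 F1486
G01 X29.140 Y127.642 F1486
G01 X48.739 Y114.120 F1486
G01 X46.828 Y90.386 F1486
G01 X25.318 Y80.174 F1486
M5
G0 X166.125 Y147.276
M3 S495
G01 X175.903 Y147.276 F1486
G01 X175.903 Y78.263 F1486
G01 X166.125 Y78.263 F1486
G01 X166.125 Y147.276 F1486
M5
G0 X126.831 Y224.131
M3 S819
G01 X203.879 Y224.131 F932
G01 X203.879 Y202.447 F932
G01 X126.831 Y202.447 F932
G01 X126.831 Y224.131 F932
M5
G0 X0.000 Y0.000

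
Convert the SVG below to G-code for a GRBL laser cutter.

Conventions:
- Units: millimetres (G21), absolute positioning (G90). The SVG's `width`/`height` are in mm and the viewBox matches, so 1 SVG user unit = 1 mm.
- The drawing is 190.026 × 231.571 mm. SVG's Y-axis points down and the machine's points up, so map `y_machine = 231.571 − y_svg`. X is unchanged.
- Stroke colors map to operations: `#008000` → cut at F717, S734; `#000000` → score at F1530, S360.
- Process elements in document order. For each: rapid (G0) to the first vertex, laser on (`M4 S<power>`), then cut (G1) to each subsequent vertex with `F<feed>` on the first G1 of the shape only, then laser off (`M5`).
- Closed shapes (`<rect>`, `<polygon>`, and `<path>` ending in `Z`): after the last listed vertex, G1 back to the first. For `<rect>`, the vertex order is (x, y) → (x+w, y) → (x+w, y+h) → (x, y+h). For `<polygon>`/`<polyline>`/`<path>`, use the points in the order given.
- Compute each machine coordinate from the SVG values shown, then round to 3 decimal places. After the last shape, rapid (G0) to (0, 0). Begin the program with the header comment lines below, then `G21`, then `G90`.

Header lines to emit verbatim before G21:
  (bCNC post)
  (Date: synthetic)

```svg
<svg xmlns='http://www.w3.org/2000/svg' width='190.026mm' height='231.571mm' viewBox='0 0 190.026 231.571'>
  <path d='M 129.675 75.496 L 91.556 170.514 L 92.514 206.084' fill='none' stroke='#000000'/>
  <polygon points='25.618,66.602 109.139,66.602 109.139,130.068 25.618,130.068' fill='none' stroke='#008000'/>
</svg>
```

(bCNC post)
(Date: synthetic)
G21
G90
G0 X129.675 Y156.075
M4 S360
G1 X91.556 Y61.057 F1530
G1 X92.514 Y25.487
M5
G0 X25.618 Y164.969
M4 S734
G1 X109.139 Y164.969 F717
G1 X109.139 Y101.503
G1 X25.618 Y101.503
G1 X25.618 Y164.969
M5
G0 X0.000 Y0.000

1 u = 1 mm; y_m = 231.571 − y.

[1] `<path>` open polyline, #000000→score S360 F1530: (129.675,156.075) → (91.556,61.057) → (92.514,25.487)

[2] `<polygon>` rectangle, #008000→cut S734 F717: (25.618,164.969) → (109.139,164.969) → (109.139,101.503) → (25.618,101.503) → (25.618,164.969) (closed)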